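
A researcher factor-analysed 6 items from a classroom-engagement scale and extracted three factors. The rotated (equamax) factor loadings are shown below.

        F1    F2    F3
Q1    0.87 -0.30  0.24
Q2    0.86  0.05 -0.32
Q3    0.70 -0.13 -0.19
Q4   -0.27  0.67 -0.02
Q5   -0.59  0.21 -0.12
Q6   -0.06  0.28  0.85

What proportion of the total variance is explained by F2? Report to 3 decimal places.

0.113

SS loadings for F2 = (-0.30)² + 0.05² + (-0.13)² + 0.67² + 0.21² + 0.28² = 0.6808
Proportion of variance = 0.6808 / 6 = 0.1135.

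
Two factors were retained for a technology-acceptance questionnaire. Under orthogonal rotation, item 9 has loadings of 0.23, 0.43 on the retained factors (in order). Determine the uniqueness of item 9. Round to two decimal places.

0.76

h² = 0.23² + 0.43² = 0.0529 + 0.1849 = 0.2378
Uniqueness u² = 1 − h² = 1 − 0.2378 = 0.7622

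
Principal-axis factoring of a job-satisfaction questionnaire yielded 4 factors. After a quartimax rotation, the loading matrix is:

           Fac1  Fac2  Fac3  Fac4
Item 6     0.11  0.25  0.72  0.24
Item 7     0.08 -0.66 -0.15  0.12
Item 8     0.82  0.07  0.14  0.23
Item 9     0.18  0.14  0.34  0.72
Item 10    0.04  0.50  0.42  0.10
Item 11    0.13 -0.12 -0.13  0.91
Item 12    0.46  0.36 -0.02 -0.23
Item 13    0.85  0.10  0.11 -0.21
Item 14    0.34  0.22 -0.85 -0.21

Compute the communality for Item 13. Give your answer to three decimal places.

h² = 0.85² + 0.10² + 0.11² + (-0.21)² = 0.7225 + 0.0100 + 0.0121 + 0.0441 = 0.7887

0.789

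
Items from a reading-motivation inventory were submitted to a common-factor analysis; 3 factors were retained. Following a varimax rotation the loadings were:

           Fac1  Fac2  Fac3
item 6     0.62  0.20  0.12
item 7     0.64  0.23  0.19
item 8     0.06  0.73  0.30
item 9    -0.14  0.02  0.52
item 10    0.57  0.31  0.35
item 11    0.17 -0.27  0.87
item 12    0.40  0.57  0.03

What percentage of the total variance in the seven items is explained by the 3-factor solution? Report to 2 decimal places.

53.46%

Communalities: 0.4388, 0.4986, 0.6265, 0.2904, 0.5435, 0.8587, 0.4858; Σh² = 3.7423.
Total variance with 7 standardized items is 7, so the solution explains 3.7423/7 = 0.5346 = 53.46%.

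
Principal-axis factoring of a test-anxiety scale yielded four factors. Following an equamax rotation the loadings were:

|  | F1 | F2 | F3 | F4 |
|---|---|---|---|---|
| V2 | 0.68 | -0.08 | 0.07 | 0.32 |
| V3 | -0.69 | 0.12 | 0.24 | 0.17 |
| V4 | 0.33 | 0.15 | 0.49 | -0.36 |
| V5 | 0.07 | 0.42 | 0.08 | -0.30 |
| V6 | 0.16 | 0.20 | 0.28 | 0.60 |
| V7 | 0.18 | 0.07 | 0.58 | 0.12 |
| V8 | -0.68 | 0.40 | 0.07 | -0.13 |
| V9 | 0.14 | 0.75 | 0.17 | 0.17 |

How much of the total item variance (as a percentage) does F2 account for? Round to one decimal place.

12.3%

SS loadings for F2 = (-0.08)² + 0.12² + 0.15² + 0.42² + 0.20² + 0.07² + 0.40² + 0.75² = 0.9871
With 8 standardized items, total variance = 8. Proportion = 0.9871/8 = 0.1234 → 12.34%.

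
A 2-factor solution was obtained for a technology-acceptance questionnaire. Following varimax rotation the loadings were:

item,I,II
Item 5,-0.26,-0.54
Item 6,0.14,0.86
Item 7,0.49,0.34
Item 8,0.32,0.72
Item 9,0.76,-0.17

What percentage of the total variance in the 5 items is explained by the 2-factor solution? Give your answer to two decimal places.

54.03%

Communalities: 0.3592, 0.7592, 0.3557, 0.6208, 0.6065; Σh² = 2.7014.
Total variance with 5 standardized items is 5, so the solution explains 2.7014/5 = 0.5403 = 54.03%.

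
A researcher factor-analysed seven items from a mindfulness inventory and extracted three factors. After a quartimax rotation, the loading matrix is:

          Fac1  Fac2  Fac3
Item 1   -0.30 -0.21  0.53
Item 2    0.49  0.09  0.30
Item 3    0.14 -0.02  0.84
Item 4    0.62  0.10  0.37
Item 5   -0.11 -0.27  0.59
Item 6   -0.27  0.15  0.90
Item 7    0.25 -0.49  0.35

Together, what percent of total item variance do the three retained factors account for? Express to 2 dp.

SS loadings by factor: 0.8816, 0.3981, 2.4940; total = 3.7737.
Total variance with 7 standardized items is 7, so the solution explains 3.7737/7 = 0.5391 = 53.91%.

53.91%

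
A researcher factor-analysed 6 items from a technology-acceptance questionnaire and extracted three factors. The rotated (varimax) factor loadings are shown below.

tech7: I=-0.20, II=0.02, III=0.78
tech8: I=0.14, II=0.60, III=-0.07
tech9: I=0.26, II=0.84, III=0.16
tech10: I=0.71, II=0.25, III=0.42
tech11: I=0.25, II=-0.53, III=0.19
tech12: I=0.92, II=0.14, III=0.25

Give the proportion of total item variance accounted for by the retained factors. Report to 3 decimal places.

SS loadings by factor: 1.5402, 1.4290, 0.9139; total = 3.8831.
Total variance with 6 standardized items is 6, so the solution explains 3.8831/6 = 0.6472.

0.647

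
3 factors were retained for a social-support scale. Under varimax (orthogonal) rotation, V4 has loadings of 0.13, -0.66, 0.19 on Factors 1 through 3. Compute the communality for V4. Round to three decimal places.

0.489

h² = 0.13² + (-0.66)² + 0.19² = 0.0169 + 0.4356 + 0.0361 = 0.4886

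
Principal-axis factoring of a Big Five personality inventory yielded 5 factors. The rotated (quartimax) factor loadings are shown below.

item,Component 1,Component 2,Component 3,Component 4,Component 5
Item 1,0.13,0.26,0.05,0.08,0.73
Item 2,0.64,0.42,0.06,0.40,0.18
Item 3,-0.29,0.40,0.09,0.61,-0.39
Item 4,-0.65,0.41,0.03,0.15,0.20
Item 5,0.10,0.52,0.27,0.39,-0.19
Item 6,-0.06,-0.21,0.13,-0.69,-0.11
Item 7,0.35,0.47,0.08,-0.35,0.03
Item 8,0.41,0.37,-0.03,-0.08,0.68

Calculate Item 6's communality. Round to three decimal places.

h² = (-0.06)² + (-0.21)² + 0.13² + (-0.69)² + (-0.11)² = 0.0036 + 0.0441 + 0.0169 + 0.4761 + 0.0121 = 0.5528

0.553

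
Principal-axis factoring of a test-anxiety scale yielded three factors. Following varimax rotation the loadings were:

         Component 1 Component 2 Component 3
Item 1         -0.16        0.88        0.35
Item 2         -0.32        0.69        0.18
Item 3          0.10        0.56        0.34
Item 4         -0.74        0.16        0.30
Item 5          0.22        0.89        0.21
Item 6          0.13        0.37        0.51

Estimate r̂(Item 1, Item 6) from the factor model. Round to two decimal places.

r̂ = Σ λ_i·λ_j across factors = (-0.16)(0.13) + (0.88)(0.37) + (0.35)(0.51)
  = -0.0208 +0.3256 +0.1785 = 0.4833

0.48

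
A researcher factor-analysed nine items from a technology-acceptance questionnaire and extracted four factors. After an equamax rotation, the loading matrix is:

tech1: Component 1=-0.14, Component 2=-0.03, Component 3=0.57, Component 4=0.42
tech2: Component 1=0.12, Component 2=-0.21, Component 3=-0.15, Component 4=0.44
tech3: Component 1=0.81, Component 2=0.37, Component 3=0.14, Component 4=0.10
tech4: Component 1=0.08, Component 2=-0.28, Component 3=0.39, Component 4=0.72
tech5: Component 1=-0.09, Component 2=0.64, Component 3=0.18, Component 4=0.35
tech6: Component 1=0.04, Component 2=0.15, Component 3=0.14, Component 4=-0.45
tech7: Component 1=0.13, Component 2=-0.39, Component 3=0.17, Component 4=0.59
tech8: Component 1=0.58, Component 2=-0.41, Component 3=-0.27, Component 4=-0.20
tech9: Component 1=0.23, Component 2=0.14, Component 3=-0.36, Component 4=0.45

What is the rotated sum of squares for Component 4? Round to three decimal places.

SS loadings for Component 4 = 0.42² + 0.44² + 0.10² + 0.72² + 0.35² + (-0.45)² + 0.59² + (-0.20)² + 0.45² = 0.1764 + 0.1936 + 0.0100 + 0.5184 + 0.1225 + 0.2025 + 0.3481 + 0.0400 + 0.2025 = 1.8140

1.814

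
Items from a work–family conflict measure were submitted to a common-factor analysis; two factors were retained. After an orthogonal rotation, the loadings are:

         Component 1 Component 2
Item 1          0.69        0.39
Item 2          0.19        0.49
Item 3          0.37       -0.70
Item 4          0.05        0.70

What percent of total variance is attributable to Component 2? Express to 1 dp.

34.3%

SS loadings for Component 2 = 0.39² + 0.49² + (-0.70)² + 0.70² = 1.3722
With 4 standardized items, total variance = 4. Proportion = 1.3722/4 = 0.3430 → 34.30%.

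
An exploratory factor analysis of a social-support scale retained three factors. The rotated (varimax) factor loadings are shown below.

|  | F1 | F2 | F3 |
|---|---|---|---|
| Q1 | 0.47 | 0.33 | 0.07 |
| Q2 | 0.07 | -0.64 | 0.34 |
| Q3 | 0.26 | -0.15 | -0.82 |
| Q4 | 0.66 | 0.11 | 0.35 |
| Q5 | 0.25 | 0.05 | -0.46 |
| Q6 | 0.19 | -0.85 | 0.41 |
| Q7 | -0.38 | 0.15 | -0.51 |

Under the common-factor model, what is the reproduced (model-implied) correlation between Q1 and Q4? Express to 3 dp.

0.371

r̂ = Σ λ_i·λ_j across factors = (0.47)(0.66) + (0.33)(0.11) + (0.07)(0.35)
  = +0.3102 +0.0363 +0.0245 = 0.3710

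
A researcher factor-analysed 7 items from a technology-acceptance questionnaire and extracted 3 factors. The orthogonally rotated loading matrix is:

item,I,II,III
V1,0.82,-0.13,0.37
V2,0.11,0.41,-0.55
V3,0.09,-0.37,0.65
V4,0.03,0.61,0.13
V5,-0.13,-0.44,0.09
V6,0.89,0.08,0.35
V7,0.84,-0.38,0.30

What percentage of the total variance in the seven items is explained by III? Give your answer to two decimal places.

15.71%

SS loadings for III = 0.37² + (-0.55)² + 0.65² + 0.13² + 0.09² + 0.35² + 0.30² = 1.0994
With 7 standardized items, total variance = 7. Proportion = 1.0994/7 = 0.1571 → 15.71%.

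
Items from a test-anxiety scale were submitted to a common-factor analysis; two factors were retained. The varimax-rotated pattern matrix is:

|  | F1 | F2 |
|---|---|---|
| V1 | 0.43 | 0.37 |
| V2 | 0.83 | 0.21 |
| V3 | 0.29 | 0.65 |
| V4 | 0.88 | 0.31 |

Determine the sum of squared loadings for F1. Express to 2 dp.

1.73

SS loadings for F1 = 0.43² + 0.83² + 0.29² + 0.88² = 0.1849 + 0.6889 + 0.0841 + 0.7744 = 1.7323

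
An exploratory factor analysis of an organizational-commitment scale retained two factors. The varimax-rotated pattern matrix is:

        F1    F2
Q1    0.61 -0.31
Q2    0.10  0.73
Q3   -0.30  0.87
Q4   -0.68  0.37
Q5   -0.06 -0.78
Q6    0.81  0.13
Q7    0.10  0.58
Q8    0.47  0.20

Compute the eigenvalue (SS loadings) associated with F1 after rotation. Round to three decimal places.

SS loadings for F1 = 0.61² + 0.10² + (-0.30)² + (-0.68)² + (-0.06)² + 0.81² + 0.10² + 0.47² = 0.3721 + 0.0100 + 0.0900 + 0.4624 + 0.0036 + 0.6561 + 0.0100 + 0.2209 = 1.8251

1.825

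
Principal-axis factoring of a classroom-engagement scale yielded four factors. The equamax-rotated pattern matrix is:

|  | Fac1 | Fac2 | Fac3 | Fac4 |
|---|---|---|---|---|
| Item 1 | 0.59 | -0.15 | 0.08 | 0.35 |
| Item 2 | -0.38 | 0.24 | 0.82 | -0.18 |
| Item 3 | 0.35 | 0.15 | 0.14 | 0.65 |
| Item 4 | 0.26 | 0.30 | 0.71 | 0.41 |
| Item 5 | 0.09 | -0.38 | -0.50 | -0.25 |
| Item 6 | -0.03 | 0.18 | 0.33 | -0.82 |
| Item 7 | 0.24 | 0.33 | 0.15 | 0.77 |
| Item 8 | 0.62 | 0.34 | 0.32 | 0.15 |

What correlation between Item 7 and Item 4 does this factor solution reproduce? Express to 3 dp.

0.584

r̂ = Σ λ_i·λ_j across factors = (0.24)(0.26) + (0.33)(0.30) + (0.15)(0.71) + (0.77)(0.41)
  = +0.0624 +0.0990 +0.1065 +0.3157 = 0.5836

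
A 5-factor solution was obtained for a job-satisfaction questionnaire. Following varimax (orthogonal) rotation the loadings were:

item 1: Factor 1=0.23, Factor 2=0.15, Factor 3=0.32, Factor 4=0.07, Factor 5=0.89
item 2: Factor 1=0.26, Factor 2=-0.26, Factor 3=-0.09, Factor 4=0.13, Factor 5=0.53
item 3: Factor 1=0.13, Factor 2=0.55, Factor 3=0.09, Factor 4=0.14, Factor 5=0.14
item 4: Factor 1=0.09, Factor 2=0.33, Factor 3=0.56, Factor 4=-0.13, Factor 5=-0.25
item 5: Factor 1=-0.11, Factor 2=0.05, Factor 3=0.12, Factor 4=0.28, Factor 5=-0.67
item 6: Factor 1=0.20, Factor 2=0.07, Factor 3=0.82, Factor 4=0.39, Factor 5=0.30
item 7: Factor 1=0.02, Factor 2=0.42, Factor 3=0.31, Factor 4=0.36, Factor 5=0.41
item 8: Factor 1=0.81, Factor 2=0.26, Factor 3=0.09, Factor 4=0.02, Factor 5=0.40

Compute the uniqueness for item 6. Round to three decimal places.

h² = 0.20² + 0.07² + 0.82² + 0.39² + 0.30² = 0.0400 + 0.0049 + 0.6724 + 0.1521 + 0.0900 = 0.9594
Uniqueness u² = 1 − h² = 1 − 0.9594 = 0.0406

0.041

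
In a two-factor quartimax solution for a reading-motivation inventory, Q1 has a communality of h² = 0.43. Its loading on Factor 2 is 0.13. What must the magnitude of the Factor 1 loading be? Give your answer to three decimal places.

0.643

Under orthogonal rotation h² = Σλ², so λ_Factor 1² = h² − (0.0169) = 0.43 − 0.0169 = 0.4131.
|λ| = √0.4131 = 0.6427.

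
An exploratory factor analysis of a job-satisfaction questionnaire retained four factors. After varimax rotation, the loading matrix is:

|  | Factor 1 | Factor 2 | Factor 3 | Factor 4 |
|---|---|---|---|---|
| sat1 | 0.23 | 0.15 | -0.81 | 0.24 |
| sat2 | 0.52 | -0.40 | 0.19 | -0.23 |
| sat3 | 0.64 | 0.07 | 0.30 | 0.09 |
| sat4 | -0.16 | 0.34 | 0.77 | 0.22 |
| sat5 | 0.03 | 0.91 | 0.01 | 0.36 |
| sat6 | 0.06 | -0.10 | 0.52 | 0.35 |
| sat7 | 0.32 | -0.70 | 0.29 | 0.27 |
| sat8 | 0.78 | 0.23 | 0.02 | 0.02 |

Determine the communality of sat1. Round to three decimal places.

h² = 0.23² + 0.15² + (-0.81)² + 0.24² = 0.0529 + 0.0225 + 0.6561 + 0.0576 = 0.7891

0.789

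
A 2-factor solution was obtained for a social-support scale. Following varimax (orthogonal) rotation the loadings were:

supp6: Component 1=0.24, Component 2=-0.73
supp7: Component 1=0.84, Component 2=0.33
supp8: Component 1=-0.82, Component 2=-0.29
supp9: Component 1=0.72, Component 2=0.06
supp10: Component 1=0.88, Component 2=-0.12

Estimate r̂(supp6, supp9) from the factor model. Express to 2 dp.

0.13

r̂ = Σ λ_i·λ_j across factors = (0.24)(0.72) + (-0.73)(0.06)
  = +0.1728 -0.0438 = 0.1290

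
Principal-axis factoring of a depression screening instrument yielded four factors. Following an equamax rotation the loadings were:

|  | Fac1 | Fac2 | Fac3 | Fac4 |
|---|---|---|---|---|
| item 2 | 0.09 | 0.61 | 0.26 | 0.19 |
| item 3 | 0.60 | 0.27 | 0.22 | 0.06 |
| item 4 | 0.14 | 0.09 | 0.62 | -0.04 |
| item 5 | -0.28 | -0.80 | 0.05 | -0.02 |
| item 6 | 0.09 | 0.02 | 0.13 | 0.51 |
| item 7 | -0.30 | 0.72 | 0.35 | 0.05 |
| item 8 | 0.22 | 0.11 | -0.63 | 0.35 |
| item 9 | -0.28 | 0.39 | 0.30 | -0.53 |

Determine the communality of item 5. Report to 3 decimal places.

h² = (-0.28)² + (-0.80)² + 0.05² + (-0.02)² = 0.0784 + 0.6400 + 0.0025 + 0.0004 = 0.7213

0.721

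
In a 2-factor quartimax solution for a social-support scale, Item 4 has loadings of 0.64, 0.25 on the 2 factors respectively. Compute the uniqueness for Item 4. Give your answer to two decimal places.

0.53

h² = 0.64² + 0.25² = 0.4096 + 0.0625 = 0.4721
Uniqueness u² = 1 − h² = 1 − 0.4721 = 0.5279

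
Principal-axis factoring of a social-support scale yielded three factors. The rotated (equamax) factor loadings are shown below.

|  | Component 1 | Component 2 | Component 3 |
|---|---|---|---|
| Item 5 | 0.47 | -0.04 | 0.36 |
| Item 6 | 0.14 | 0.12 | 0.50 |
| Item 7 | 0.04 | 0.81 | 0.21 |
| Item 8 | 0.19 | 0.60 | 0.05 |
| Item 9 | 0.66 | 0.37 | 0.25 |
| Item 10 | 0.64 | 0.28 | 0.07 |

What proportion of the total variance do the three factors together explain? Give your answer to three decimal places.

0.477

SS loadings by factor: 1.1234, 1.2474, 0.4936; total = 2.8644.
Total variance with 6 standardized items is 6, so the solution explains 2.8644/6 = 0.4774.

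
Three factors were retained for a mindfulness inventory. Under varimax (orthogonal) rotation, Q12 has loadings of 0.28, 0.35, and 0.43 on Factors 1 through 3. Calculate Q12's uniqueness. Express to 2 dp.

h² = 0.28² + 0.35² + 0.43² = 0.0784 + 0.1225 + 0.1849 = 0.3858
Uniqueness u² = 1 − h² = 1 − 0.3858 = 0.6142

0.61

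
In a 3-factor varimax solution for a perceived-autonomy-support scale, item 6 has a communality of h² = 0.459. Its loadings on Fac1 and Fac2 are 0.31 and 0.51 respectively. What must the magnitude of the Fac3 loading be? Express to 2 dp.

Under orthogonal rotation h² = Σλ², so λ_Fac3² = h² − (0.3562) = 0.459 − 0.3562 = 0.1028.
|λ| = √0.1028 = 0.3206.

0.32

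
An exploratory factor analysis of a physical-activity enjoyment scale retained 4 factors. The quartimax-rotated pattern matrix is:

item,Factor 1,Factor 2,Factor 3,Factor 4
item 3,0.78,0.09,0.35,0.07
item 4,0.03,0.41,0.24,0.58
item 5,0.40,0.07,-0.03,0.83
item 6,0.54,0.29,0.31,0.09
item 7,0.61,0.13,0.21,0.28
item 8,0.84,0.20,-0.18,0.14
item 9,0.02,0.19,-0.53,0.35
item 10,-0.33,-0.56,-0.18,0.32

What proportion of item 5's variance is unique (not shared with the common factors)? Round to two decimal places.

0.15

h² = 0.40² + 0.07² + (-0.03)² + 0.83² = 0.1600 + 0.0049 + 0.0009 + 0.6889 = 0.8547
Uniqueness u² = 1 − h² = 1 − 0.8547 = 0.1453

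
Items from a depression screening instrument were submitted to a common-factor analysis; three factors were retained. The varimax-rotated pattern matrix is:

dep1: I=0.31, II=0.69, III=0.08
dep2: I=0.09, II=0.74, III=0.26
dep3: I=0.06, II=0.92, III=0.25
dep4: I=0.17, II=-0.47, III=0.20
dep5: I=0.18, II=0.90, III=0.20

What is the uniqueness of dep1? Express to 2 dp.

h² = 0.31² + 0.69² + 0.08² = 0.0961 + 0.4761 + 0.0064 = 0.5786
Uniqueness u² = 1 − h² = 1 − 0.5786 = 0.4214

0.42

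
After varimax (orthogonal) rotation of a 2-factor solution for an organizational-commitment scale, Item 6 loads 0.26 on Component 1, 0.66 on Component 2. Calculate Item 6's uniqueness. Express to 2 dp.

0.50

h² = 0.26² + 0.66² = 0.0676 + 0.4356 = 0.5032
Uniqueness u² = 1 − h² = 1 − 0.5032 = 0.4968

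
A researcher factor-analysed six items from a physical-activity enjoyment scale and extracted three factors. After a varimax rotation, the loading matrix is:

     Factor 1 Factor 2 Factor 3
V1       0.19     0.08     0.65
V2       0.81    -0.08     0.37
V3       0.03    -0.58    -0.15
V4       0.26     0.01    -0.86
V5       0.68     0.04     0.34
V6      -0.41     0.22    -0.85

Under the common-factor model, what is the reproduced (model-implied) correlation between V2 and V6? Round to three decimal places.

r̂ = Σ λ_i·λ_j across factors = (0.81)(-0.41) + (-0.08)(0.22) + (0.37)(-0.85)
  = -0.3321 -0.0176 -0.3145 = -0.6642

-0.664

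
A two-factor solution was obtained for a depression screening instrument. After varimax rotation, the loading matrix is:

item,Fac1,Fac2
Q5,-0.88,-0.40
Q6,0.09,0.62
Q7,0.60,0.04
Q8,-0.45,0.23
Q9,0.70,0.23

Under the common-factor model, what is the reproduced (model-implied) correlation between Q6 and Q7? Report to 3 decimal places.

0.079

r̂ = Σ λ_i·λ_j across factors = (0.09)(0.60) + (0.62)(0.04)
  = +0.0540 +0.0248 = 0.0788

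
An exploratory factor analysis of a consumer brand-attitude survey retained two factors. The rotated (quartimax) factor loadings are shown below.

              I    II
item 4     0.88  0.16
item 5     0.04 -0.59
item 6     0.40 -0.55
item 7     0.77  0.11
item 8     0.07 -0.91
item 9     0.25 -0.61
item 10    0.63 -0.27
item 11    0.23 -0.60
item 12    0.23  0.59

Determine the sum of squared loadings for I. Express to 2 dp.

SS loadings for I = 0.88² + 0.04² + 0.40² + 0.77² + 0.07² + 0.25² + 0.63² + 0.23² + 0.23² = 0.7744 + 0.0016 + 0.1600 + 0.5929 + 0.0049 + 0.0625 + 0.3969 + 0.0529 + 0.0529 = 2.0990

2.10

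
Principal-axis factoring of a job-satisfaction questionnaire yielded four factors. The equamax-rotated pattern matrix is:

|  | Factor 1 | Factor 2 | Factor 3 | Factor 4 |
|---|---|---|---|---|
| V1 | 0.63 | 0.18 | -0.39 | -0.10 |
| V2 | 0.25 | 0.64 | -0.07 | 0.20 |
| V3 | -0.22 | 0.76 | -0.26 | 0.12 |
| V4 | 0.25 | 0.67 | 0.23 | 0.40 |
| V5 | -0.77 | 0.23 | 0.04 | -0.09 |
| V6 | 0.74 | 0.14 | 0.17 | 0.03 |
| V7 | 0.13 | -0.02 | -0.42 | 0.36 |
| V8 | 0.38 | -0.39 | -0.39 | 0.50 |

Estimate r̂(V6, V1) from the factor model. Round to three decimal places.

0.422

r̂ = Σ λ_i·λ_j across factors = (0.74)(0.63) + (0.14)(0.18) + (0.17)(-0.39) + (0.03)(-0.10)
  = +0.4662 +0.0252 -0.0663 -0.0030 = 0.4221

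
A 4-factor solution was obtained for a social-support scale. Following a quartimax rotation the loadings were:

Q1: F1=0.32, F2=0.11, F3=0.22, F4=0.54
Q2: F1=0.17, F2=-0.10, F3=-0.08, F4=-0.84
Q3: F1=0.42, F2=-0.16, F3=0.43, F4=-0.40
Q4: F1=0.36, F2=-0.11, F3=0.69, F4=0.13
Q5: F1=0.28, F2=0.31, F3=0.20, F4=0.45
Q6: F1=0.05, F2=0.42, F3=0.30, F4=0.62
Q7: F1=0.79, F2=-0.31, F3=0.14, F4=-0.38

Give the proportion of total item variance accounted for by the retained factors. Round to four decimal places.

SS loadings by factor: 1.1423, 0.4284, 0.8654, 1.9054; total = 4.3415.
Total variance with 7 standardized items is 7, so the solution explains 4.3415/7 = 0.6202.

0.6202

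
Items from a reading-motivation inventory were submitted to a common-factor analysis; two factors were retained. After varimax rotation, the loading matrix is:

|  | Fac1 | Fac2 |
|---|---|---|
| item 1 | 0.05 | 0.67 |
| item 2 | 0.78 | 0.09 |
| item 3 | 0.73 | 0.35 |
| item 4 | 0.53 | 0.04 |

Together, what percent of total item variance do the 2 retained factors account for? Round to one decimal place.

50.1%

SS loadings by factor: 1.4247, 0.5811; total = 2.0058.
Total variance with 4 standardized items is 4, so the solution explains 2.0058/4 = 0.5014 = 50.14%.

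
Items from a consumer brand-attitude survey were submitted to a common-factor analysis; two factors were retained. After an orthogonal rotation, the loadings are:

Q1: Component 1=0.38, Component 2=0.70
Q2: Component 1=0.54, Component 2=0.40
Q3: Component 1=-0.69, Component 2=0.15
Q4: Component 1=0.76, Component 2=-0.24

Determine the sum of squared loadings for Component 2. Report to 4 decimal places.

SS loadings for Component 2 = 0.70² + 0.40² + 0.15² + (-0.24)² = 0.4900 + 0.1600 + 0.0225 + 0.0576 = 0.7301

0.7301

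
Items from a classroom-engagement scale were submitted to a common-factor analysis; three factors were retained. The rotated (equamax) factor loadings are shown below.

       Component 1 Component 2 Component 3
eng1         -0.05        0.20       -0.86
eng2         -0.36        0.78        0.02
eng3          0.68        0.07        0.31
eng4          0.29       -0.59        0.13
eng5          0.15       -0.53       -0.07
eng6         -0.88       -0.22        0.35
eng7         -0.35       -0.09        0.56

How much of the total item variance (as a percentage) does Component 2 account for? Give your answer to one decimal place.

19.1%

SS loadings for Component 2 = 0.20² + 0.78² + 0.07² + (-0.59)² + (-0.53)² + (-0.22)² + (-0.09)² = 1.3388
With 7 standardized items, total variance = 7. Proportion = 1.3388/7 = 0.1913 → 19.13%.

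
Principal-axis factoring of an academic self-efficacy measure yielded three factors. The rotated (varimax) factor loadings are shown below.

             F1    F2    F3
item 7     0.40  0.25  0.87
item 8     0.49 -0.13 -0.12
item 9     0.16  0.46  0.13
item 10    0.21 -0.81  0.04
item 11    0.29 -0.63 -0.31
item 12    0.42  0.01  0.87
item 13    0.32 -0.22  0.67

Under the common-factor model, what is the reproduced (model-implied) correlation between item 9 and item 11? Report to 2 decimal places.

r̂ = Σ λ_i·λ_j across factors = (0.16)(0.29) + (0.46)(-0.63) + (0.13)(-0.31)
  = +0.0464 -0.2898 -0.0403 = -0.2837

-0.28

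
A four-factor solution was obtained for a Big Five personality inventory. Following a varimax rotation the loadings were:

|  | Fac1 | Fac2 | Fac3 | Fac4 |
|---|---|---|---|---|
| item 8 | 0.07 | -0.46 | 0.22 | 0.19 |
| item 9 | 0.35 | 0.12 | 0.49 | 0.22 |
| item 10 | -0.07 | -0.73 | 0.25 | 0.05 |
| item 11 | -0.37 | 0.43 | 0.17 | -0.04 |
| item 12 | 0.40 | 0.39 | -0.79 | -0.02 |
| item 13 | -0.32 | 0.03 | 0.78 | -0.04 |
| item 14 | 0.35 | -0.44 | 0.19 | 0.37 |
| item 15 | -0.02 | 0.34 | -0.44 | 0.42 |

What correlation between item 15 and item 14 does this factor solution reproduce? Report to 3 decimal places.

r̂ = Σ λ_i·λ_j across factors = (-0.02)(0.35) + (0.34)(-0.44) + (-0.44)(0.19) + (0.42)(0.37)
  = -0.0070 -0.1496 -0.0836 +0.1554 = -0.0848

-0.085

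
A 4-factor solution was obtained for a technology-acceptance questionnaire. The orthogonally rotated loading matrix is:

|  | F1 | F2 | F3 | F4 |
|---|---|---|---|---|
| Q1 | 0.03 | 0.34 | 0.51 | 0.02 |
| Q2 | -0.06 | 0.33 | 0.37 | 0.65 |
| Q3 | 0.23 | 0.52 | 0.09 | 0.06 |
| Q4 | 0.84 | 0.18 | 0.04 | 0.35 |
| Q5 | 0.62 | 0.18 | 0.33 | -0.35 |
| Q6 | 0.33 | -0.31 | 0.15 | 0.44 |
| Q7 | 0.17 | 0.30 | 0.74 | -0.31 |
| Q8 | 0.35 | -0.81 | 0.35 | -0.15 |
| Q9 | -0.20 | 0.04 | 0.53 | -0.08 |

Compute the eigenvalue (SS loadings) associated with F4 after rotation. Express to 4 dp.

SS loadings for F4 = 0.02² + 0.65² + 0.06² + 0.35² + (-0.35)² + 0.44² + (-0.31)² + (-0.15)² + (-0.08)² = 0.0004 + 0.4225 + 0.0036 + 0.1225 + 0.1225 + 0.1936 + 0.0961 + 0.0225 + 0.0064 = 0.9901

0.9901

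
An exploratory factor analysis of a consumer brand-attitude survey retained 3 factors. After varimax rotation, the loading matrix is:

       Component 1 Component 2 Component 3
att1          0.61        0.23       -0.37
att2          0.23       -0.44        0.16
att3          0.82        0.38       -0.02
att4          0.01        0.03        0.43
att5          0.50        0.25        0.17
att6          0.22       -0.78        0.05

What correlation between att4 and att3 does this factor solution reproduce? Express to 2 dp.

r̂ = Σ λ_i·λ_j across factors = (0.01)(0.82) + (0.03)(0.38) + (0.43)(-0.02)
  = +0.0082 +0.0114 -0.0086 = 0.0110

0.01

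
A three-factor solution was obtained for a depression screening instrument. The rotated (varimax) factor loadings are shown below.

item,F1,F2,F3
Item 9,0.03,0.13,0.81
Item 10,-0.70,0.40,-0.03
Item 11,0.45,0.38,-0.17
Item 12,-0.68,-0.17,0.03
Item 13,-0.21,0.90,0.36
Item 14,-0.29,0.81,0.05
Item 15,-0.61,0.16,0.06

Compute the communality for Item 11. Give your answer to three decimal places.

0.376

h² = 0.45² + 0.38² + (-0.17)² = 0.2025 + 0.1444 + 0.0289 = 0.3758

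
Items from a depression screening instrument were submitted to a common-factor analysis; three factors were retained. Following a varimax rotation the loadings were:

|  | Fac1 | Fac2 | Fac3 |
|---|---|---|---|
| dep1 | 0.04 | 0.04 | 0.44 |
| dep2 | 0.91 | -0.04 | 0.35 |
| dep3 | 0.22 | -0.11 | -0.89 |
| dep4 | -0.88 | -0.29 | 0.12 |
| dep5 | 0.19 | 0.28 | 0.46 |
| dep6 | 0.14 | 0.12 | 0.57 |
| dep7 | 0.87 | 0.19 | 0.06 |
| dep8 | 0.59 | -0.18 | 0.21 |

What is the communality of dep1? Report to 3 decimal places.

h² = 0.04² + 0.04² + 0.44² = 0.0016 + 0.0016 + 0.1936 = 0.1968

0.197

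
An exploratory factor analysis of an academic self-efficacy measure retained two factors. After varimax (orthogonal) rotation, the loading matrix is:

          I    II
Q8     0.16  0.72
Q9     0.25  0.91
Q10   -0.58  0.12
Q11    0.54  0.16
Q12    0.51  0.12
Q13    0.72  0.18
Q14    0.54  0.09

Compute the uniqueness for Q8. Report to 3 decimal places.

0.456

h² = 0.16² + 0.72² = 0.0256 + 0.5184 = 0.5440
Uniqueness u² = 1 − h² = 1 − 0.5440 = 0.4560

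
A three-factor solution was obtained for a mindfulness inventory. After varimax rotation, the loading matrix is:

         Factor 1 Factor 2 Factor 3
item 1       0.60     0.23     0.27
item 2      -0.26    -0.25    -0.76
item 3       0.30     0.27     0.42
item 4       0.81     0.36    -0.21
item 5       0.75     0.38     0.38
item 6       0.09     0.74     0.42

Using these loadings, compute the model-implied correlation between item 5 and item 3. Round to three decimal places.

r̂ = Σ λ_i·λ_j across factors = (0.75)(0.30) + (0.38)(0.27) + (0.38)(0.42)
  = +0.2250 +0.1026 +0.1596 = 0.4872

0.487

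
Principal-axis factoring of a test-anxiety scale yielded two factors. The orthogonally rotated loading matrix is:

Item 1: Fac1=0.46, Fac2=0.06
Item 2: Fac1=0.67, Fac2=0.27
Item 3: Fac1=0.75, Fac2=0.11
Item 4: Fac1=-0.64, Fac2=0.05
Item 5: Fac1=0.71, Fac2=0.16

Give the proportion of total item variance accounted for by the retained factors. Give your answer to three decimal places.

0.451

Communalities: 0.2152, 0.5218, 0.5746, 0.4121, 0.5297; Σh² = 2.2534.
Total variance with 5 standardized items is 5, so the solution explains 2.2534/5 = 0.4507.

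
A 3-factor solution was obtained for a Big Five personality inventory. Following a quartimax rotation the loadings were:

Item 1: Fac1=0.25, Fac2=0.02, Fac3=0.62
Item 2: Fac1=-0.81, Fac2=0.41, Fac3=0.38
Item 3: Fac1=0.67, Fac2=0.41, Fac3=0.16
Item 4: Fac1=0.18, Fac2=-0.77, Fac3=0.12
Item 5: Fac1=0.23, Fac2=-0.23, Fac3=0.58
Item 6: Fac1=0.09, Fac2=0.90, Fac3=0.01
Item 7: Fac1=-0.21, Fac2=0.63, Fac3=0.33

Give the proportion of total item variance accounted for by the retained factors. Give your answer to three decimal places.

0.644

SS loadings by factor: 1.3050, 2.1893, 1.0142; total = 4.5085.
Total variance with 7 standardized items is 7, so the solution explains 4.5085/7 = 0.6441.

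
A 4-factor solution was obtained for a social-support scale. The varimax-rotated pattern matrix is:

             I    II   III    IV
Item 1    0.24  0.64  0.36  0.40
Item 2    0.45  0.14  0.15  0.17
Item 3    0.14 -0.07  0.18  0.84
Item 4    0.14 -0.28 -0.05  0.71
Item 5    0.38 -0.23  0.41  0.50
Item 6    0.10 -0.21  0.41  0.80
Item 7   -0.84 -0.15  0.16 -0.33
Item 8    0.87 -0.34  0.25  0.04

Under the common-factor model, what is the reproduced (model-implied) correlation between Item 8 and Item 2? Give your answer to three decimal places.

r̂ = Σ λ_i·λ_j across factors = (0.87)(0.45) + (-0.34)(0.14) + (0.25)(0.15) + (0.04)(0.17)
  = +0.3915 -0.0476 +0.0375 +0.0068 = 0.3882

0.388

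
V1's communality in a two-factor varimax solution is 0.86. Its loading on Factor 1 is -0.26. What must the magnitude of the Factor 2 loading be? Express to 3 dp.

0.890

Under orthogonal rotation h² = Σλ², so λ_Factor 2² = h² − (0.0676) = 0.86 − 0.0676 = 0.7924.
|λ| = √0.7924 = 0.8902.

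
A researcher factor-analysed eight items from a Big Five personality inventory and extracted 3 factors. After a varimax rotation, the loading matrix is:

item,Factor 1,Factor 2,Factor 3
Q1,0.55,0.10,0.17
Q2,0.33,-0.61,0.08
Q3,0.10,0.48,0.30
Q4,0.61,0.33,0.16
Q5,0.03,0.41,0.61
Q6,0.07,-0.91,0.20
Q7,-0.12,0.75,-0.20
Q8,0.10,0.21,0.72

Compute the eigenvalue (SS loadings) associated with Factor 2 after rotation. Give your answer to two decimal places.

2.32

SS loadings for Factor 2 = 0.10² + (-0.61)² + 0.48² + 0.33² + 0.41² + (-0.91)² + 0.75² + 0.21² = 0.0100 + 0.3721 + 0.2304 + 0.1089 + 0.1681 + 0.8281 + 0.5625 + 0.0441 = 2.3242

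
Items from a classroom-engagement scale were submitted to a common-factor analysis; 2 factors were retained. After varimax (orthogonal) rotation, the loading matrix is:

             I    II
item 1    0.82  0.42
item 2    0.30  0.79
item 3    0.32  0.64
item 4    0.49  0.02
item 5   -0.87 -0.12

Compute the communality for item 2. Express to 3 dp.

h² = 0.30² + 0.79² = 0.0900 + 0.6241 = 0.7141

0.714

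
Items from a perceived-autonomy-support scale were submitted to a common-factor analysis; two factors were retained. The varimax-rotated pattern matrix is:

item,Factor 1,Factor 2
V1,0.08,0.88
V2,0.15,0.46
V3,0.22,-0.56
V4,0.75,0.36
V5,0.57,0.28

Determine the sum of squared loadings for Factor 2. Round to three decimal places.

SS loadings for Factor 2 = 0.88² + 0.46² + (-0.56)² + 0.36² + 0.28² = 0.7744 + 0.2116 + 0.3136 + 0.1296 + 0.0784 = 1.5076

1.508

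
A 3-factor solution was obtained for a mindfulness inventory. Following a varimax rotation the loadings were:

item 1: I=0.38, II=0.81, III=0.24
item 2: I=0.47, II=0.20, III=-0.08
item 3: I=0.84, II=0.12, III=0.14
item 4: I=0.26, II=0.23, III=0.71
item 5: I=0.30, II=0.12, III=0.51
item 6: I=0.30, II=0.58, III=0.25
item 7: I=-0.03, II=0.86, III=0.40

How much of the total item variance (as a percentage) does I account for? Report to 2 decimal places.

18.85%

SS loadings for I = 0.38² + 0.47² + 0.84² + 0.26² + 0.30² + 0.30² + (-0.03)² = 1.3194
With 7 standardized items, total variance = 7. Proportion = 1.3194/7 = 0.1885 → 18.85%.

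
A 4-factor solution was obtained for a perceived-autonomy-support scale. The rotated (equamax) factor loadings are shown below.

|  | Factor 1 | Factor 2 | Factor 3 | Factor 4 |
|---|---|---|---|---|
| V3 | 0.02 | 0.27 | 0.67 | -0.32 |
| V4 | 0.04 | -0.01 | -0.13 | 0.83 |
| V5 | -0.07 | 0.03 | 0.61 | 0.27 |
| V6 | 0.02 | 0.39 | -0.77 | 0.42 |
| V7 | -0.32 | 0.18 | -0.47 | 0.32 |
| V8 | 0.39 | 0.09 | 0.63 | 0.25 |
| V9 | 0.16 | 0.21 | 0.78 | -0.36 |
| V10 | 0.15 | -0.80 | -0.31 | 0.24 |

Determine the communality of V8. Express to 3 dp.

0.620

h² = 0.39² + 0.09² + 0.63² + 0.25² = 0.1521 + 0.0081 + 0.3969 + 0.0625 = 0.6196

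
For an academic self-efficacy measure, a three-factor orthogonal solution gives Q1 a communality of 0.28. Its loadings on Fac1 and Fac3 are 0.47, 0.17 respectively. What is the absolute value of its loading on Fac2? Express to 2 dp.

Under orthogonal rotation h² = Σλ², so λ_Fac2² = h² − (0.2498) = 0.28 − 0.2498 = 0.0302.
|λ| = √0.0302 = 0.1738.

0.17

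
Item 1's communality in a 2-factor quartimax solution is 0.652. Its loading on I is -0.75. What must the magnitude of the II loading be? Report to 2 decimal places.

0.30

Under orthogonal rotation h² = Σλ², so λ_II² = h² − (0.5625) = 0.652 − 0.5625 = 0.0895.
|λ| = √0.0895 = 0.2992.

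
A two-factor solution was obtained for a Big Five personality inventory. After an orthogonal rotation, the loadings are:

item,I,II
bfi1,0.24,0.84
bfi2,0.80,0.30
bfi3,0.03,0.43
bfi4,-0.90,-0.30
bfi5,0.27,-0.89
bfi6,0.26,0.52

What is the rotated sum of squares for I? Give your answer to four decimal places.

SS loadings for I = 0.24² + 0.80² + 0.03² + (-0.90)² + 0.27² + 0.26² = 0.0576 + 0.6400 + 0.0009 + 0.8100 + 0.0729 + 0.0676 = 1.6490

1.6490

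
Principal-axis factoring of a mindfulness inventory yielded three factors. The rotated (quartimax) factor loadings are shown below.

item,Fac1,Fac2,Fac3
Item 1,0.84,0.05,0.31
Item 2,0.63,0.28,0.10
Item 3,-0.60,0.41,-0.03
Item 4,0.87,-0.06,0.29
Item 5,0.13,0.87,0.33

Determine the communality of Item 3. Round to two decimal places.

h² = (-0.60)² + 0.41² + (-0.03)² = 0.3600 + 0.1681 + 0.0009 = 0.5290

0.53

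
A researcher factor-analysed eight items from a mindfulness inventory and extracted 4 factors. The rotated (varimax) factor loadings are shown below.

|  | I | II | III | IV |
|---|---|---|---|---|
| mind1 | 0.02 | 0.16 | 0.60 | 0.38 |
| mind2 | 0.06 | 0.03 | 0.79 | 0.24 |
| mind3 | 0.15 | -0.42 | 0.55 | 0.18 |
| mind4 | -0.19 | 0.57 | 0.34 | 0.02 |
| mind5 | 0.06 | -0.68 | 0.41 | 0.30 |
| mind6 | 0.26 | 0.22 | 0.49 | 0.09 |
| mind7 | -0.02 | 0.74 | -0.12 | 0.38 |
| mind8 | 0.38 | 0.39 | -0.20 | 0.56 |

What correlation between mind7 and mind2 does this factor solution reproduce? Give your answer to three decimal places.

r̂ = Σ λ_i·λ_j across factors = (-0.02)(0.06) + (0.74)(0.03) + (-0.12)(0.79) + (0.38)(0.24)
  = -0.0012 +0.0222 -0.0948 +0.0912 = 0.0174

0.017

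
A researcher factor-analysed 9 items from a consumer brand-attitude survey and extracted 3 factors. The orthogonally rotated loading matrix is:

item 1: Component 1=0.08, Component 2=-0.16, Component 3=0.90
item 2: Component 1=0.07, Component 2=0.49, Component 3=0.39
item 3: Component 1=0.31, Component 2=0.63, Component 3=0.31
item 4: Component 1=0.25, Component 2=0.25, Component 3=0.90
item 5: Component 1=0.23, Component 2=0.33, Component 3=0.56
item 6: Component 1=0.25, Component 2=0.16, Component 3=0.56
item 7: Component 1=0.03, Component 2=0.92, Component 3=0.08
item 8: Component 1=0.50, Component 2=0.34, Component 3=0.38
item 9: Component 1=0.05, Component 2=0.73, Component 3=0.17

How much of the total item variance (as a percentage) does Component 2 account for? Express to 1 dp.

26.2%

SS loadings for Component 2 = (-0.16)² + 0.49² + 0.63² + 0.25² + 0.33² + 0.16² + 0.92² + 0.34² + 0.73² = 2.3545
With 9 standardized items, total variance = 9. Proportion = 2.3545/9 = 0.2616 → 26.16%.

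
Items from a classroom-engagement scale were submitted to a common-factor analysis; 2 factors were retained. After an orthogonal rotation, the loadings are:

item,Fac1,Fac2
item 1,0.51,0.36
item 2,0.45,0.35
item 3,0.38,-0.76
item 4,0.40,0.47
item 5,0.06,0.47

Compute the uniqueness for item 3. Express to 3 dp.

h² = 0.38² + (-0.76)² = 0.1444 + 0.5776 = 0.7220
Uniqueness u² = 1 − h² = 1 − 0.7220 = 0.2780

0.278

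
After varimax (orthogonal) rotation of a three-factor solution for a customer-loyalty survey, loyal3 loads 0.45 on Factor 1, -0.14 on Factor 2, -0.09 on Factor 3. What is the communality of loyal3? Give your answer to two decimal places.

0.23

h² = 0.45² + (-0.14)² + (-0.09)² = 0.2025 + 0.0196 + 0.0081 = 0.2302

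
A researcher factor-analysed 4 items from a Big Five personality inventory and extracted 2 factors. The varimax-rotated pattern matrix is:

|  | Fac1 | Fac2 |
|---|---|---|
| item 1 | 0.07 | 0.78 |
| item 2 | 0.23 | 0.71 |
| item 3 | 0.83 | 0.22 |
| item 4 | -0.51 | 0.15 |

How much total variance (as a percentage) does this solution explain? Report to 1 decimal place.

SS loadings by factor: 1.0068, 1.1834; total = 2.1902.
Total variance with 4 standardized items is 4, so the solution explains 2.1902/4 = 0.5475 = 54.75%.

54.8%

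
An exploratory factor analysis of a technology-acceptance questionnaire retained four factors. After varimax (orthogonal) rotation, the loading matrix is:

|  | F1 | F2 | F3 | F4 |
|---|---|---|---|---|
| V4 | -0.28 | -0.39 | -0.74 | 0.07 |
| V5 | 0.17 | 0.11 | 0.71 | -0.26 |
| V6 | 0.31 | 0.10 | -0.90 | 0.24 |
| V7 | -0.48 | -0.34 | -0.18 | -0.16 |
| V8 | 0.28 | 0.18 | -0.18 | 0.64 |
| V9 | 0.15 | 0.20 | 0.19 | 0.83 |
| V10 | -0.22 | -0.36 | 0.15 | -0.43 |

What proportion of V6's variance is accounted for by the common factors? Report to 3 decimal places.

h² = 0.31² + 0.10² + (-0.90)² + 0.24² = 0.0961 + 0.0100 + 0.8100 + 0.0576 = 0.9737

0.974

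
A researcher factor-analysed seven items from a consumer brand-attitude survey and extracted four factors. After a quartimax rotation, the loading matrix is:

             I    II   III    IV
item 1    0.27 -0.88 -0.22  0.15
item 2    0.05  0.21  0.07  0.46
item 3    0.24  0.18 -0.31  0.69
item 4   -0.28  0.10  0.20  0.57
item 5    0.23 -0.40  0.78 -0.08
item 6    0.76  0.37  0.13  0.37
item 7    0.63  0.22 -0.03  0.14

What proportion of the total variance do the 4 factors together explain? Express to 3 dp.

0.637

SS loadings by factor: 1.2388, 1.2062, 0.8156, 1.1980; total = 4.4586.
Total variance with 7 standardized items is 7, so the solution explains 4.4586/7 = 0.6369.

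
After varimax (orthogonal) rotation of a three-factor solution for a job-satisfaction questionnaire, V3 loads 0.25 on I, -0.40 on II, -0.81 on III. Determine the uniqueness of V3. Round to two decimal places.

h² = 0.25² + (-0.40)² + (-0.81)² = 0.0625 + 0.1600 + 0.6561 = 0.8786
Uniqueness u² = 1 − h² = 1 − 0.8786 = 0.1214

0.12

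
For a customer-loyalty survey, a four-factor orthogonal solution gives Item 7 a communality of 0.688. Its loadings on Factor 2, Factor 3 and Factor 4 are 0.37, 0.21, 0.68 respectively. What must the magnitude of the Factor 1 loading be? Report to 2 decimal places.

Under orthogonal rotation h² = Σλ², so λ_Factor 1² = h² − (0.6434) = 0.688 − 0.6434 = 0.0446.
|λ| = √0.0446 = 0.2112.

0.21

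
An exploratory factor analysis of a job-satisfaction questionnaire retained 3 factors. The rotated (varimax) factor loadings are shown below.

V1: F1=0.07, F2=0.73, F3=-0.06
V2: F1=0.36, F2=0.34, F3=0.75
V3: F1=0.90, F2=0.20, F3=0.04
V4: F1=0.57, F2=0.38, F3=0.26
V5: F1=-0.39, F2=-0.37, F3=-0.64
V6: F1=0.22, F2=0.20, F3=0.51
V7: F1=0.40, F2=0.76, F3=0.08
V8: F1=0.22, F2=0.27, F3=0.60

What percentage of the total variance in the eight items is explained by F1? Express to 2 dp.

SS loadings for F1 = 0.07² + 0.36² + 0.90² + 0.57² + (-0.39)² + 0.22² + 0.40² + 0.22² = 1.6783
With 8 standardized items, total variance = 8. Proportion = 1.6783/8 = 0.2098 → 20.98%.

20.98%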